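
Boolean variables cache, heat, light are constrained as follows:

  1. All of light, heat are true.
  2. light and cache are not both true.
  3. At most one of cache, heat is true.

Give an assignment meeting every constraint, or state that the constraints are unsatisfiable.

cache: False, heat: True, light: True

  (1) {light, heat}: all 2 true ✓
  (2) light=T, cache=F — not both ✓
  (3) {cache, heat}: 1 true — at most one ✓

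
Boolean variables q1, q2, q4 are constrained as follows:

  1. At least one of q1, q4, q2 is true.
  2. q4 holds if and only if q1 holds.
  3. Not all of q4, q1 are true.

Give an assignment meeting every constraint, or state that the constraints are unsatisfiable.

q1 = False, q2 = True, q4 = False

  (1) {q1, q4, q2}: 1 true — at least one ✓
  (2) q4=F, q1=F — same ✓
  (3) {q4, q1}: 0/2 true — not all ✓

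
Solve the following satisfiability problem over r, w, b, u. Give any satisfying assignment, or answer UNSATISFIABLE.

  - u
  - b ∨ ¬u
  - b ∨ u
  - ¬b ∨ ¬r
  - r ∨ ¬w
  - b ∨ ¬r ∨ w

Unit clause (u) forces u = True.
In (b ∨ ¬u) only b is left, so b = True.
In (¬b ∨ ¬r) only ¬r is left, so r = False.
In (r ∨ ¬w) only ¬w is left, so w = False.
Check each clause:
  (u): u holds.
  (b ∨ ¬u): b holds.
  (b ∨ u): b holds.
  (¬b ∨ ¬r): ¬r holds.
  (r ∨ ¬w): ¬w holds.
  (b ∨ ¬r ∨ w): b holds.
All clauses satisfied.

r: False; w: False; b: True; u: True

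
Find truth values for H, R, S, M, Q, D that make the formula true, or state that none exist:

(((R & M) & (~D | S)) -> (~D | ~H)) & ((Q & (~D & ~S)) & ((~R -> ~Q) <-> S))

H = False; R = False; S = False; M = True; Q = True; D = False

  ((R & M) & (~D | S)) -> (~D | ~H) = True
    (R & M) & (~D | S) = False
      R & M = False
      ~D | S = True
        ~D = True
    ~D | ~H = True
      ~D = True
      ~H = True
  (Q & (~D & ~S)) & ((~R -> ~Q) <-> S) = True
    Q & (~D & ~S) = True
      ~D & ~S = True
        ~D = True
        ~S = True
    (~R -> ~Q) <-> S = True
      ~R -> ~Q = False
        ~R = True
        ~Q = False
Both conjuncts True, so the formula holds.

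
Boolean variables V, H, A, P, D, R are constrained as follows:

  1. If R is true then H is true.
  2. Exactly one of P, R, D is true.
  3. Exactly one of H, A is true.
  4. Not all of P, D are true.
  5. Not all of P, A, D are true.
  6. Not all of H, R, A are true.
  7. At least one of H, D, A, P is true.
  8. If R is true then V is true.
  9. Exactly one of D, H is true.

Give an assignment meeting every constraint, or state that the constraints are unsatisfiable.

V: True, H: True, A: False, P: False, D: False, R: True

  (1) R=T ⇒ H: T ✓
  (2) {P, R, D}: 1 true — exactly one ✓
  (3) {H, A}: 1 true — exactly one ✓
  (4) {P, D}: 0/2 true — not all ✓
  (5) {P, A, D}: 0/3 true — not all ✓
  (6) {H, R, A}: 2/3 true — not all ✓
  (7) {H, D, A, P}: 1 true — at least one ✓
  (8) R=T ⇒ V: T ✓
  (9) {D, H}: 1 true — exactly one ✓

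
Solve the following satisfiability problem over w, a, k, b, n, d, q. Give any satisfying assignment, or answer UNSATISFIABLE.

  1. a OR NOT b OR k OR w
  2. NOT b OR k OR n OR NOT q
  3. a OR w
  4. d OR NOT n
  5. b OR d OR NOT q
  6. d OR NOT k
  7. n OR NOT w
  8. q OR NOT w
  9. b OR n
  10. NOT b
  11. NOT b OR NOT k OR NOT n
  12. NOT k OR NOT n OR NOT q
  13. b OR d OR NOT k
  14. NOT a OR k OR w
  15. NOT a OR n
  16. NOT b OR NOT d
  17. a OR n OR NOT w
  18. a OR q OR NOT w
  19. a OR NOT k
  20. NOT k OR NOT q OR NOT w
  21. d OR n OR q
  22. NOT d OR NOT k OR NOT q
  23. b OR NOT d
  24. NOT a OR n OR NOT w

Unsatisfiable

Case b = True:
  Clause (NOT b) is falsified — contradiction.
Case b = False:
  (b OR n) forces n = True.
  (d OR NOT n) forces d = True.
  Clause (b OR NOT d) is falsified — contradiction.
Both cases fail, so the formula is unsatisfiable.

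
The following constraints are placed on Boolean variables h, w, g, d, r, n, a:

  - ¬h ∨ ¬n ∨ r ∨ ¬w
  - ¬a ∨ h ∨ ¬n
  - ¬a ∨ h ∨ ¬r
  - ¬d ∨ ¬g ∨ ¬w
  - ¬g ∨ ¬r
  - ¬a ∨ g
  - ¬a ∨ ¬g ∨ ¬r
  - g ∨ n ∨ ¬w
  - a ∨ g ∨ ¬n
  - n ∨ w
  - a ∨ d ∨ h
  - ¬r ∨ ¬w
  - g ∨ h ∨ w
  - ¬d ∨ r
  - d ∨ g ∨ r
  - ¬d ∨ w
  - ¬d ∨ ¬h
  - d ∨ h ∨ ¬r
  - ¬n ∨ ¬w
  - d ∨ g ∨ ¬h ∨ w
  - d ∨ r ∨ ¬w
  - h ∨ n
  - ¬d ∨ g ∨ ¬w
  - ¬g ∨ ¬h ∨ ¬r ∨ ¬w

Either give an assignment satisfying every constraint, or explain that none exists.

Set h = True.
  then (¬d ∨ ¬h) forces d = False.
Try w = True:
  (¬r ∨ ¬w) forces r = False.
  clause (d ∨ r ∨ ¬w) is falsified — backtrack.
So w = False.
  then (n ∨ w) forces n = True.
  then (d ∨ g ∨ ¬h ∨ w) forces g = True.
  then (¬g ∨ ¬r) forces r = False.
Set a = False.
All clauses satisfied.

h = True, w = False, g = True, d = False, r = False, n = True, a = False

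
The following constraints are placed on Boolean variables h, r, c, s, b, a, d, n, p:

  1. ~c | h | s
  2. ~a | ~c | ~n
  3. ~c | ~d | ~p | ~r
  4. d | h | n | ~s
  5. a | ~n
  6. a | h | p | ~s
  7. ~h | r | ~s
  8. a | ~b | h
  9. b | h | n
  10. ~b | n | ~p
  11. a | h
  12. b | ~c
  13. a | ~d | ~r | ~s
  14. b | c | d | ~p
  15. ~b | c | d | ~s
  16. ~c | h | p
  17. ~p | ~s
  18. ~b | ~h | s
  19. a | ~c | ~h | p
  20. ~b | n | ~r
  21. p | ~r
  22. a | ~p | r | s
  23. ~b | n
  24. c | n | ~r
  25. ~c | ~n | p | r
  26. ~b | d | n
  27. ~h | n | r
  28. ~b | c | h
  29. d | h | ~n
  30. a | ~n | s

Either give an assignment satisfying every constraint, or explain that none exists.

Set h = False.
  then (a | h) forces a = True.
Set r = False.
Try c = True:
  (~c | h | s) forces s = True.
  (~a | ~c | ~n) forces n = False.
  (d | h | n | ~s) forces d = True.
  (b | h | n) forces b = True.
  clause (~b | n) is falsified — backtrack.
So c = False.
  then (~b | c | h) forces b = False.
  then (b | h | n) forces n = True.
  then (d | h | ~n) forces d = True.
Set s = False.
Set p = False.
All clauses satisfied.

h = False, r = False, c = False, s = False, b = False, a = True, d = True, n = True, p = False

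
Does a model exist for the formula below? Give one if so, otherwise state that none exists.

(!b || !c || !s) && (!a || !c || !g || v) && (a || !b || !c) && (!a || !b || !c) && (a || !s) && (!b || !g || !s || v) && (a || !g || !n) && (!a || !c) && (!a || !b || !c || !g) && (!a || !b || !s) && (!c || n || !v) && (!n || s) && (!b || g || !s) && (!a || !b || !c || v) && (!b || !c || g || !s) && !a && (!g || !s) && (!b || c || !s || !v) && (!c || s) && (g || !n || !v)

v = False, c = False, g = True, n = False, a = False, b = True, s = False

Unit clause (!a) forces a = False.
In (a || !s) only !s is left, so s = False.
In (!n || s) only !n is left, so n = False.
In (!c || s) only !c is left, so c = False.
Set v = False.
Set g = True.
Set b = True.
All clauses satisfied.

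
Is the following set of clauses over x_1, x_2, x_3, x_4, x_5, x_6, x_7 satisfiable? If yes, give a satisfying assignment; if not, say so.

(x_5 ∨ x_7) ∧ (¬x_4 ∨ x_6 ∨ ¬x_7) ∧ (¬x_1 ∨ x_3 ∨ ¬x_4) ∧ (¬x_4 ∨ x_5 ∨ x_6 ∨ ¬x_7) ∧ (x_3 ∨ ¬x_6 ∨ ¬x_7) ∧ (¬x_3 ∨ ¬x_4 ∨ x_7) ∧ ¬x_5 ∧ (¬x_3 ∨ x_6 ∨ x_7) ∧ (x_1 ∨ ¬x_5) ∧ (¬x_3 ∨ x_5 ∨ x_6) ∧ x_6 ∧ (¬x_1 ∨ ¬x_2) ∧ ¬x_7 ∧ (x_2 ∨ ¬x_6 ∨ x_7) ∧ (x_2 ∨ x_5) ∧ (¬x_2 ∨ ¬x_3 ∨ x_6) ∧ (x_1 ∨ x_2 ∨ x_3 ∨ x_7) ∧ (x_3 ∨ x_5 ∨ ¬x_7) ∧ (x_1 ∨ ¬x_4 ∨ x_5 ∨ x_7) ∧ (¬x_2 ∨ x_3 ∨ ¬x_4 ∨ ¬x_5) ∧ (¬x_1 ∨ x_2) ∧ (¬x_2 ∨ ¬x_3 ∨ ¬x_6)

No satisfying assignment exists.

Case x_5 = True:
  Clause (¬x_5) is falsified — contradiction.
Case x_5 = False:
  (x_5 ∨ x_7) forces x_7 = True.
  Clause (¬x_7) is falsified — contradiction.
Both cases fail, so the formula is unsatisfiable.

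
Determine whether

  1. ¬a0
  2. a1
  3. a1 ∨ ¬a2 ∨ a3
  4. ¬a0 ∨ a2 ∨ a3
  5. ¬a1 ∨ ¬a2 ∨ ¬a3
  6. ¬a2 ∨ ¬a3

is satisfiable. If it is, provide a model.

Unit clause (¬a0) forces a0 = False.
Unit clause (a1) forces a1 = True.
Set a2 = False.
Set a3 = False.
Check each clause:
  (¬a0): ¬a0 holds.
  (a1): a1 holds.
  (a1 ∨ ¬a2 ∨ a3): a1 holds.
  (¬a0 ∨ a2 ∨ a3): ¬a0 holds.
  (¬a1 ∨ ¬a2 ∨ ¬a3): ¬a2 holds.
  (¬a2 ∨ ¬a3): ¬a2 holds.
All clauses satisfied.

a0: False, a1: True, a2: False, a3: False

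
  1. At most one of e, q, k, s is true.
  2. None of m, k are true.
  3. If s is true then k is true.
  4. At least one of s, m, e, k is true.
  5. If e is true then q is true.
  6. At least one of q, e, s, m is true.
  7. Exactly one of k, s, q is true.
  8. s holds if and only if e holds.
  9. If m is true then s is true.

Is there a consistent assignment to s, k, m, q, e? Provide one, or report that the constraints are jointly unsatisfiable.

Case k = True:
  Constraint (2) is violated (k=T) — contradiction.
Case k = False:
  (2) forces m = False.
  (3) with k=F forces s = False.
  (4) with s=F, m=F, k=F forces e = True.
  Constraint (8) is violated (s=F, e=T) — contradiction.
Both cases fail — unsatisfiable.

No satisfying assignment exists.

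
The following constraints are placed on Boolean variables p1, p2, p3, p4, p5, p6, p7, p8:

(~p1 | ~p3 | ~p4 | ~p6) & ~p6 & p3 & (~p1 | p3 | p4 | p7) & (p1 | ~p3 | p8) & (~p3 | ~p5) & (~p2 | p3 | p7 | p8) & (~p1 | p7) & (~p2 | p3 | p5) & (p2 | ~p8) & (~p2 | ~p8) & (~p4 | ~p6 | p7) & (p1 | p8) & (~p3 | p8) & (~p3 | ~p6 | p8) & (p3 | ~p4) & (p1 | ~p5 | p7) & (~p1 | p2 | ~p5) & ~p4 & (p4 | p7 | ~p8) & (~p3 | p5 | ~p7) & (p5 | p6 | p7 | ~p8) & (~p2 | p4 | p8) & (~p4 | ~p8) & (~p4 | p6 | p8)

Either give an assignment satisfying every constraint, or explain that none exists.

Case p3 = True:
  (~p6) forces p6 = False.
  (~p3 | ~p5) forces p5 = False.
  (~p3 | p8) forces p8 = True.
  (p2 | ~p8) forces p2 = True.
  Clause (~p2 | ~p8) is falsified — contradiction.
Case p3 = False:
  Clause (p3) is falsified — contradiction.
Both cases fail, so the formula is unsatisfiable.

Unsatisfiable — no assignment works.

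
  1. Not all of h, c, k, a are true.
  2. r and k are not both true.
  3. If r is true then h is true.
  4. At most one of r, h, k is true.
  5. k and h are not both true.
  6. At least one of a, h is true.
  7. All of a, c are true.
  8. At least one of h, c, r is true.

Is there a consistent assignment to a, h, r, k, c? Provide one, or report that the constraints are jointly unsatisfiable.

a = True; h = False; r = False; k = False; c = True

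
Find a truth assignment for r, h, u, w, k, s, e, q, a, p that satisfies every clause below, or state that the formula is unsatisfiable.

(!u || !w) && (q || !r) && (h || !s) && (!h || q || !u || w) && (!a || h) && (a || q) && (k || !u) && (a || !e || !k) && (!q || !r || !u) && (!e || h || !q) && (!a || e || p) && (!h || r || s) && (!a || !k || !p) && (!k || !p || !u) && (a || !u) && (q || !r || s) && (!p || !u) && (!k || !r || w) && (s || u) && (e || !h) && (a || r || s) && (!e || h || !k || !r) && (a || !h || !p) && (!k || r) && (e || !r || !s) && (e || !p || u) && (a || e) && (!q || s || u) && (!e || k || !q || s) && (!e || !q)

Set r = False.
  then (!k || r) forces k = False.
  then (k || !u) forces u = False.
  then (s || u) forces s = True.
  then (h || !s) forces h = True.
  then (e || !h) forces e = True.
  then (!e || !q) forces q = False.
  then (a || q) forces a = True.
Set w = True.
Set p = True.
All clauses satisfied.

r = False; h = True; u = False; w = True; k = False; s = True; e = True; q = False; a = True; p = True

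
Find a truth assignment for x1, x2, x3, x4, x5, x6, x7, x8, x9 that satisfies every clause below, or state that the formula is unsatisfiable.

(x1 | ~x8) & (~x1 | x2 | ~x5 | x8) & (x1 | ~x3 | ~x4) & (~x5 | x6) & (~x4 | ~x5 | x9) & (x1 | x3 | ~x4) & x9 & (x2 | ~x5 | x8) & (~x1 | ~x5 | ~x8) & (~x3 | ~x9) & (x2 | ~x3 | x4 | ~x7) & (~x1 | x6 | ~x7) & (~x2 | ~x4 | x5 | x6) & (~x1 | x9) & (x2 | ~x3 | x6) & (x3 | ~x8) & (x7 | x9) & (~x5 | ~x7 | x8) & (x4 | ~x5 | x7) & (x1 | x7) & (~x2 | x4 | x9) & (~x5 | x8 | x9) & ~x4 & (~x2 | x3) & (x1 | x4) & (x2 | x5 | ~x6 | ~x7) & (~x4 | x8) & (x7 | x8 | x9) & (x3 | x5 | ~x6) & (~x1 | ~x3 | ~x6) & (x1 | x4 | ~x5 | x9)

x1 = True, x2 = False, x3 = False, x4 = False, x5 = False, x6 = False, x7 = False, x8 = False, x9 = True

Unit clause (x9) forces x9 = True.
In (~x3 | ~x9) only ~x3 is left, so x3 = False.
In (x3 | ~x8) only ~x8 is left, so x8 = False.
Unit clause (~x4) forces x4 = False.
In (~x2 | x3) only ~x2 is left, so x2 = False.
In (x1 | x4) only x1 is left, so x1 = True.
In (~x1 | x2 | ~x5 | x8) only ~x5 is left, so x5 = False.
In (x3 | x5 | ~x6) only ~x6 is left, so x6 = False.
In (~x1 | x6 | ~x7) only ~x7 is left, so x7 = False.
All clauses satisfied.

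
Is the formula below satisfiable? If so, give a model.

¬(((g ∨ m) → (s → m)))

s = True; g = True; m = False

  ¬(((g ∨ m) → (s → m))) = True
    (g ∨ m) → (s → m) = False
      g ∨ m = True
      s → m = False
The formula evaluates to True.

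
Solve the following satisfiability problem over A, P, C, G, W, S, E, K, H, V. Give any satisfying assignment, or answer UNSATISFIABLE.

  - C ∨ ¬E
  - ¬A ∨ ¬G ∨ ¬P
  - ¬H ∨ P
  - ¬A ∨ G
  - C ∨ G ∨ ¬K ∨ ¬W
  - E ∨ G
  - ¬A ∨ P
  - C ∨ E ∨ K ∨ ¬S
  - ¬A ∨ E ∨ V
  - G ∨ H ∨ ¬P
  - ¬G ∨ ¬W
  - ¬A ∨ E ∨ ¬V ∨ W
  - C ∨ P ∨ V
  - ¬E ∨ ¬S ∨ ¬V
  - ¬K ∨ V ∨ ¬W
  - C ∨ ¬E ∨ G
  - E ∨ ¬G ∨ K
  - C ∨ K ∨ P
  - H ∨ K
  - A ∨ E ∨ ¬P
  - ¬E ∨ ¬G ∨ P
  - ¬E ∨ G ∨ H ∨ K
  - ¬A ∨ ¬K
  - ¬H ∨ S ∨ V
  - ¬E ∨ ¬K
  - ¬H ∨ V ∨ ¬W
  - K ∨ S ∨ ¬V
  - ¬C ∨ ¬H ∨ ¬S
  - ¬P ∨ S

A = False, P = False, C = True, G = True, W = False, S = False, E = False, K = True, H = False, V = False

Try A = True:
  (¬A ∨ G) forces G = True.
  (¬A ∨ ¬G ∨ ¬P) forces P = False.
  clause (¬A ∨ P) is falsified — backtrack.
So A = False.
Set P = False.
  then (¬H ∨ P) forces H = False.
  then (H ∨ K) forces K = True.
  then (¬E ∨ ¬K) forces E = False.
  then (E ∨ G) forces G = True.
  then (¬G ∨ ¬W) forces W = False.
Set C = True.
Set S = False.
Set V = False.
All clauses satisfied.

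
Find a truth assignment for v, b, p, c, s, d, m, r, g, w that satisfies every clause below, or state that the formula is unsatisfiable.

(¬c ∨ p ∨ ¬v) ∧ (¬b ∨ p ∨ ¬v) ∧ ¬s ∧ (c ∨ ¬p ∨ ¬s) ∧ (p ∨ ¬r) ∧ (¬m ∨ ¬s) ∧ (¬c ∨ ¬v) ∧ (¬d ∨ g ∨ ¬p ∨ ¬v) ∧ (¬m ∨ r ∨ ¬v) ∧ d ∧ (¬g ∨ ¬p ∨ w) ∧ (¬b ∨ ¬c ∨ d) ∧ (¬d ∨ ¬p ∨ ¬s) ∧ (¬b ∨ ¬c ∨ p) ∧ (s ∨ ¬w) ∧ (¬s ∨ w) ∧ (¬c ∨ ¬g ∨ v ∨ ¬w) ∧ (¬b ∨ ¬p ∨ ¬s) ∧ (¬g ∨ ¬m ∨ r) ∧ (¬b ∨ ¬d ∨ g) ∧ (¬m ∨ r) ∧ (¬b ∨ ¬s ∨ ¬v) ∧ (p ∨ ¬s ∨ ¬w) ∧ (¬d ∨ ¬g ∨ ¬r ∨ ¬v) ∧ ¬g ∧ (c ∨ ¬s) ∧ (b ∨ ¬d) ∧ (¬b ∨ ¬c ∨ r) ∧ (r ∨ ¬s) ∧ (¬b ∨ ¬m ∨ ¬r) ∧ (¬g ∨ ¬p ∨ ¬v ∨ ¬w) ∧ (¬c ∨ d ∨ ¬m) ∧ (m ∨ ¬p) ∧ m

No satisfying assignment exists.

Case s = True:
  Clause (¬s) is falsified — contradiction.
Case s = False:
  (d) forces d = True.
  (s ∨ ¬w) forces w = False.
  (¬g) forces g = False.
  (¬b ∨ ¬d ∨ g) forces b = False.
  Clause (b ∨ ¬d) is falsified — contradiction.
Both cases fail, so the formula is unsatisfiable.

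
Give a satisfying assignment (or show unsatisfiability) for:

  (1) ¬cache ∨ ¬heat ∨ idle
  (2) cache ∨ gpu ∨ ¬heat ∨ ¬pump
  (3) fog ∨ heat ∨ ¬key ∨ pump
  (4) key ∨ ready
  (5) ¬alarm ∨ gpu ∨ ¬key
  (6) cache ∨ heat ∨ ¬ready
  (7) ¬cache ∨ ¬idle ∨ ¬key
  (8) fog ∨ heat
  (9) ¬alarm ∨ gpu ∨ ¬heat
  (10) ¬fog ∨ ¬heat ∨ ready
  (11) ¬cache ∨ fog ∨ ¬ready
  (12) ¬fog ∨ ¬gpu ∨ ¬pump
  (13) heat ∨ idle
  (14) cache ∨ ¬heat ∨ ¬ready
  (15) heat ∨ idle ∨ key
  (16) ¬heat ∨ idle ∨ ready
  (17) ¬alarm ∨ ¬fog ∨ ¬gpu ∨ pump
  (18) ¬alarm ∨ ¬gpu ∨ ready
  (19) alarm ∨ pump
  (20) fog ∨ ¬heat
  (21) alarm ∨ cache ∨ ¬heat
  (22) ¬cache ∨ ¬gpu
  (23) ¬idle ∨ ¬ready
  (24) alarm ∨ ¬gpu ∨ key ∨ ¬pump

alarm = False; cache = False; pump = True; fog = True; heat = False; gpu = False; ready = False; key = True; idle = True

Set alarm = False.
  then (alarm ∨ pump) forces pump = True.
Set cache = False.
  then (alarm ∨ cache ∨ ¬heat) forces heat = False.
  then (cache ∨ heat ∨ ¬ready) forces ready = False.
  then (fog ∨ heat) forces fog = True.
  then (¬fog ∨ ¬gpu ∨ ¬pump) forces gpu = False.
  then (heat ∨ idle) forces idle = True.
  then (key ∨ ready) forces key = True.
All clauses satisfied.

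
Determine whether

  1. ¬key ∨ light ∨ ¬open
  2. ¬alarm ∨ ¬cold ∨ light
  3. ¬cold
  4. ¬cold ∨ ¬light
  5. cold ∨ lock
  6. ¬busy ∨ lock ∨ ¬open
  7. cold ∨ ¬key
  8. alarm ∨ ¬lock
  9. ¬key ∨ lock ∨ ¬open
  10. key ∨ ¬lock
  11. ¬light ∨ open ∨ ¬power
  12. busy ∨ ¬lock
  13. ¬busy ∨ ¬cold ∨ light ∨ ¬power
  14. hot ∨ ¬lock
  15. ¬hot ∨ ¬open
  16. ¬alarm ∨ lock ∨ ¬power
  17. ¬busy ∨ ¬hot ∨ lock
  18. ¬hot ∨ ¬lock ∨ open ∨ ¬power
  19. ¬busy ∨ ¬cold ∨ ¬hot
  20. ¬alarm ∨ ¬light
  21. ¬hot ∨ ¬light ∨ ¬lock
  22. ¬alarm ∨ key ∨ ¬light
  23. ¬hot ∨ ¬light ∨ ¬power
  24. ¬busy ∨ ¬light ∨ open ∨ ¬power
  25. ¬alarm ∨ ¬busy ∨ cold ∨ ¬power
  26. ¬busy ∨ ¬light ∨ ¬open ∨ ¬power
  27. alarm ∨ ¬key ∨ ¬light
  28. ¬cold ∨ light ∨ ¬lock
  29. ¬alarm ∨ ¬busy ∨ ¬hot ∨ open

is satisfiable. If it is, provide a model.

Unsatisfiable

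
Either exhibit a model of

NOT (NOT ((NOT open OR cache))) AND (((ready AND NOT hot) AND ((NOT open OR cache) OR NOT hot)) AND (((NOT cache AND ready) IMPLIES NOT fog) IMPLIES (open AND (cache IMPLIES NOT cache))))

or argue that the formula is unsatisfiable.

cache = False, open = False, hot = False, fog = True, ready = True

  NOT (NOT ((NOT open OR cache))) = True
    NOT ((NOT open OR cache)) = False
      NOT open OR cache = True
        NOT open = True
  ((ready AND NOT hot) AND ((NOT open OR cache) OR NOT hot)) AND (((NOT cache AND ready) IMPLIES NOT fog) IMPLIES (open AND (cache IMPLIES NOT cache))) = True
    (ready AND NOT hot) AND ((NOT open OR cache) OR NOT hot) = True
      ready AND NOT hot = True
        NOT hot = True
      (NOT open OR cache) OR NOT hot = True
        NOT open OR cache = True
          NOT open = True
        NOT hot = True
    ((NOT cache AND ready) IMPLIES NOT fog) IMPLIES (open AND (cache IMPLIES NOT cache)) = True
      (NOT cache AND ready) IMPLIES NOT fog = False
        NOT cache AND ready = True
          NOT cache = True
        NOT fog = False
      open AND (cache IMPLIES NOT cache) = False
        cache IMPLIES NOT cache = True
          NOT cache = True
Both conjuncts True, so the formula holds.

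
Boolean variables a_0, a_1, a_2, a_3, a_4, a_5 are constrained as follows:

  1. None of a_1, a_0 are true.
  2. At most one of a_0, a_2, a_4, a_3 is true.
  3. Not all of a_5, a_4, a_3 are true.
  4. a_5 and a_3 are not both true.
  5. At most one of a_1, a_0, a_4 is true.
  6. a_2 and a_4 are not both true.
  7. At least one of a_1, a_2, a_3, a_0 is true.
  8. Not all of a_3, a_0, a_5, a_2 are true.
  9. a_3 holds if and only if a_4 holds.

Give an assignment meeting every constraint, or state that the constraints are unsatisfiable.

a_0 = False, a_1 = False, a_2 = True, a_3 = False, a_4 = False, a_5 = False

  (1) {a_1, a_0}: 0 true — none ✓
  (2) {a_0, a_2, a_4, a_3}: 1 true — at most one ✓
  (3) {a_5, a_4, a_3}: 0/3 true — not all ✓
  (4) a_5=F, a_3=F — not both ✓
  (5) {a_1, a_0, a_4}: 0 true — at most one ✓
  (6) a_2=T, a_4=F — not both ✓
  (7) {a_1, a_2, a_3, a_0}: 1 true — at least one ✓
  (8) {a_3, a_0, a_5, a_2}: 1/4 true — not all ✓
  (9) a_3=F, a_4=F — same ✓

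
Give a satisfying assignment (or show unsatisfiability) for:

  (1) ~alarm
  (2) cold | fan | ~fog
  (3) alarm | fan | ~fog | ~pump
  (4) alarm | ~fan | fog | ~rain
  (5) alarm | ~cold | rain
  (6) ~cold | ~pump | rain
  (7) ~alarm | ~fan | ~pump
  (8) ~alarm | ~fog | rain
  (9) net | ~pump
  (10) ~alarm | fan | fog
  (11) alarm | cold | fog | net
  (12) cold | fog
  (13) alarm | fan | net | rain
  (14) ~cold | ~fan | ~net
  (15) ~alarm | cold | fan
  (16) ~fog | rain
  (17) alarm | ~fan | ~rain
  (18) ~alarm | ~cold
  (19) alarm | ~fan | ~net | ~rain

Unit clause (~alarm) forces alarm = False.
Try fan = True:
  (alarm | ~fan | ~rain) forces rain = False.
  (alarm | ~cold | rain) forces cold = False.
  (cold | fog) forces fog = True.
  clause (~fog | rain) is falsified — backtrack.
So fan = False.
Set cold = True.
  then (alarm | ~cold | rain) forces rain = True.
Set net = False.
  then (net | ~pump) forces pump = False.
Set fog = False.
All clauses satisfied.

fan = False, cold = True, alarm = False, rain = True, net = False, pump = False, fog = False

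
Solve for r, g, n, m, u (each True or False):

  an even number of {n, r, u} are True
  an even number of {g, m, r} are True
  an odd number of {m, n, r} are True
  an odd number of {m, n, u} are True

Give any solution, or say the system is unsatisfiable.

r=T, g=T, n=F, m=F, u=T

{n, r, u}: 2 true → even ✓
{g, m, r}: 2 true → even ✓
{m, n, r}: 1 true → odd ✓
{m, n, u}: 1 true → odd ✓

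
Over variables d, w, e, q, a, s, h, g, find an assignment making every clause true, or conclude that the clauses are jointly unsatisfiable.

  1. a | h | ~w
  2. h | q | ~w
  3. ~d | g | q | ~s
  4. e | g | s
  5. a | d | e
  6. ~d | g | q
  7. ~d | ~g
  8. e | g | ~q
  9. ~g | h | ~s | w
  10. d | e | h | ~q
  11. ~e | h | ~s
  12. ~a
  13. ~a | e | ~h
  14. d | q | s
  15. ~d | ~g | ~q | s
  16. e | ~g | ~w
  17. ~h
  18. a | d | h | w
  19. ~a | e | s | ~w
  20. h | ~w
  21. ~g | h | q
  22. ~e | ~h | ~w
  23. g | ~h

d = True, w = False, e = True, q = True, a = False, s = False, h = False, g = False

Unit clause (~a) forces a = False.
Unit clause (~h) forces h = False.
In (h | ~w) only ~w is left, so w = False.
In (a | d | h | w) only d is left, so d = True.
In (~d | ~g) only ~g is left, so g = False.
In (~d | g | q) only q is left, so q = True.
In (e | g | ~q) only e is left, so e = True.
In (~e | h | ~s) only ~s is left, so s = False.
All clauses satisfied.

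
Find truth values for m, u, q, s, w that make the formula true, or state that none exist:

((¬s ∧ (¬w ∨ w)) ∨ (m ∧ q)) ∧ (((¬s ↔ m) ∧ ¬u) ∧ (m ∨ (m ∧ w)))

m = True, u = False, q = True, s = False, w = True

  (¬s ∧ (¬w ∨ w)) ∨ (m ∧ q) = True
    ¬s ∧ (¬w ∨ w) = True
      ¬s = True
      ¬w ∨ w = True
        ¬w = False
    m ∧ q = True
  ((¬s ↔ m) ∧ ¬u) ∧ (m ∨ (m ∧ w)) = True
    (¬s ↔ m) ∧ ¬u = True
      ¬s ↔ m = True
        ¬s = True
      ¬u = True
    m ∨ (m ∧ w) = True
      m ∧ w = True
Both conjuncts True, so the formula holds.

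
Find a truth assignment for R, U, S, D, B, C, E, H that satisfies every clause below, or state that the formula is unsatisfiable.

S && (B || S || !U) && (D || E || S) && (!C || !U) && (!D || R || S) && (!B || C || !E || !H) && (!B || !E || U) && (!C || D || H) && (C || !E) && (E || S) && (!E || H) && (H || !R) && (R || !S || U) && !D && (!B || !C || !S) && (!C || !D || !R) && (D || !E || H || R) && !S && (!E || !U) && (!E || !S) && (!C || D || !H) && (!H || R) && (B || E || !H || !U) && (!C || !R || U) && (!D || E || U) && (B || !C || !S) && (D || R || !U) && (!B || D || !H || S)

Unsatisfiable

Case S = True:
  Clause (!S) is falsified — contradiction.
Case S = False:
  Clause (S) is falsified — contradiction.
Both cases fail, so the formula is unsatisfiable.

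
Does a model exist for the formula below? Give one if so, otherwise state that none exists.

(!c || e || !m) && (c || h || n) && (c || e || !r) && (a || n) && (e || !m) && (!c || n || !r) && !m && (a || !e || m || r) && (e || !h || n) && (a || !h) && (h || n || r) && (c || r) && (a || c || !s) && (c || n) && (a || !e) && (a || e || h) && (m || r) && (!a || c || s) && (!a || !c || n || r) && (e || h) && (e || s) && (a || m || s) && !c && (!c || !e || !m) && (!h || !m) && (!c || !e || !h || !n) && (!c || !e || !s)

m = False, e = True, h = True, a = True, c = False, s = True, n = True, r = True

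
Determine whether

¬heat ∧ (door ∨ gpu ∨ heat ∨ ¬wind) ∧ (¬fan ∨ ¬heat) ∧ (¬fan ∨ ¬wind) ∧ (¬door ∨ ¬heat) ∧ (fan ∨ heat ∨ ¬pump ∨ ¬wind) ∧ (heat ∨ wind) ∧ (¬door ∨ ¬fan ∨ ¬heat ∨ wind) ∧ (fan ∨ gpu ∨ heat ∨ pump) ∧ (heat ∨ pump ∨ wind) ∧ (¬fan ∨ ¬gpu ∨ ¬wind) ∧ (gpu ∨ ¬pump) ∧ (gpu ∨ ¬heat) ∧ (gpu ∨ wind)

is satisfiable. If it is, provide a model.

wind = True, gpu = True, heat = False, fan = False, pump = False, door = True

Unit clause (¬heat) forces heat = False.
In (heat ∨ wind) only wind is left, so wind = True.
In (¬fan ∨ ¬wind) only ¬fan is left, so fan = False.
In (fan ∨ heat ∨ ¬pump ∨ ¬wind) only ¬pump is left, so pump = False.
In (fan ∨ gpu ∨ heat ∨ pump) only gpu is left, so gpu = True.
Set door = True.
All clauses satisfied.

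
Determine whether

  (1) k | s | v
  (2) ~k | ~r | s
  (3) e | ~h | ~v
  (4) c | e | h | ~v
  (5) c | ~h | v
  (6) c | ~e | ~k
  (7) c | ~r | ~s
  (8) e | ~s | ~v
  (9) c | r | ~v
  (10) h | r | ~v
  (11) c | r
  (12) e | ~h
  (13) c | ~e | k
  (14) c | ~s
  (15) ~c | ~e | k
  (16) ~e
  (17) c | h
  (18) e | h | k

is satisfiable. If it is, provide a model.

r = False, k = True, c = True, s = True, h = False, e = False, v = False

Unit clause (~e) forces e = False.
In (e | ~h) only ~h is left, so h = False.
In (c | h) only c is left, so c = True.
In (e | h | k) only k is left, so k = True.
Set r = False.
  then (h | r | ~v) forces v = False.
Set s = True.
All clauses satisfied.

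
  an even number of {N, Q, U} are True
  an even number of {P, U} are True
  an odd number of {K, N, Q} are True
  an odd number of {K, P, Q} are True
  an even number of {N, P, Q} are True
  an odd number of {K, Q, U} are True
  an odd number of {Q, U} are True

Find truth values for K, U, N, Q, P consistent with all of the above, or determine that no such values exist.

K = False, U = True, N = True, Q = False, P = True

{N, Q, U}: 2 true → even ✓
{P, U}: 2 true → even ✓
{K, N, Q}: 1 true → odd ✓
{K, P, Q}: 1 true → odd ✓
{N, P, Q}: 2 true → even ✓
{K, Q, U}: 1 true → odd ✓
{Q, U}: 1 true → odd ✓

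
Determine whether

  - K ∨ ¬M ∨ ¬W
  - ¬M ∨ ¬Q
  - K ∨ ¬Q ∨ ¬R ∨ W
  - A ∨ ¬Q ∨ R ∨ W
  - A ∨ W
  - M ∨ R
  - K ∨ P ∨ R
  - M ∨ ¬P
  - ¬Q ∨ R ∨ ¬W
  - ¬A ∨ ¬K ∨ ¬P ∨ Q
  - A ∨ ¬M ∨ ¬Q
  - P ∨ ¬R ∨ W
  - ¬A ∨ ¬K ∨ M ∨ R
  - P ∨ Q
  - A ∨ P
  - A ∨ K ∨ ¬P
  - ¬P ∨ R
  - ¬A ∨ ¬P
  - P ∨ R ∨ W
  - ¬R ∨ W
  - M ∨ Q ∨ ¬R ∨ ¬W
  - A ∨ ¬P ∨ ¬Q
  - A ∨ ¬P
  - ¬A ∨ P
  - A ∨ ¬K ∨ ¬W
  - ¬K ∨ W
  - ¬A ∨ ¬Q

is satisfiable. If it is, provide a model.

Case A = True:
  (¬A ∨ ¬P) forces P = False.
  Clause (¬A ∨ P) is falsified — contradiction.
Case A = False:
  (A ∨ W) forces W = True.
  (A ∨ P) forces P = True.
  Clause (A ∨ ¬P) is falsified — contradiction.
Both cases fail, so the formula is unsatisfiable.

UNSATISFIABLE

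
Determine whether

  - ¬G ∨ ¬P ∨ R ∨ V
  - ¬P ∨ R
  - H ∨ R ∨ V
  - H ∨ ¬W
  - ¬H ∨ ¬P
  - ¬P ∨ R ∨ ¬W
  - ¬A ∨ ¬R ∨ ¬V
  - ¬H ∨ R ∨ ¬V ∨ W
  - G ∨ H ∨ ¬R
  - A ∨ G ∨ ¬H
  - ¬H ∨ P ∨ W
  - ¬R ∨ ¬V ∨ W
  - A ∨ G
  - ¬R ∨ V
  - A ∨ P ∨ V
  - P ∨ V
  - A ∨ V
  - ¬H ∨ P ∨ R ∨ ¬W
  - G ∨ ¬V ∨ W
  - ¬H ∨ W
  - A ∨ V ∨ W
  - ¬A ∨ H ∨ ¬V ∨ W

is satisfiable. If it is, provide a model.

H: False, V: True, W: False, P: False, G: True, R: False, A: False

Set H = False.
  then (H ∨ ¬W) forces W = False.
Try V = False:
  (H ∨ R ∨ V) forces R = True.
  clause (¬R ∨ V) is falsified — backtrack.
So V = True.
  then (¬R ∨ ¬V ∨ W) forces R = False.
  then (G ∨ ¬V ∨ W) forces G = True.
  then (¬A ∨ H ∨ ¬V ∨ W) forces A = False.
  then (¬P ∨ R) forces P = False.
All clauses satisfied.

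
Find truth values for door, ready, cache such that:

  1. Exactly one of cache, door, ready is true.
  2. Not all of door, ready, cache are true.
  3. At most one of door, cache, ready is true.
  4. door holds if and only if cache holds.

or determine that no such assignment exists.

door: False; ready: True; cache: False

  (1) {cache, door, ready}: 1 true — exactly one ✓
  (2) {door, ready, cache}: 1/3 true — not all ✓
  (3) {door, cache, ready}: 1 true — at most one ✓
  (4) door=F, cache=F — same ✓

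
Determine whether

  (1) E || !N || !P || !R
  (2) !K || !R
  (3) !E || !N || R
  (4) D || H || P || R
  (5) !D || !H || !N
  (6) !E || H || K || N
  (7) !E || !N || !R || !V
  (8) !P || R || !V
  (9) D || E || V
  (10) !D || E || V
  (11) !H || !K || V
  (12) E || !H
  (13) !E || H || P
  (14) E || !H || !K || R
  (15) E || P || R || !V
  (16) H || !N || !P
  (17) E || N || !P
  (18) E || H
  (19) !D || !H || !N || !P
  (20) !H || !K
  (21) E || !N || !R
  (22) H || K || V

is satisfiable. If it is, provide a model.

R: False, V: False, E: True, P: True, H: True, K: False, N: False, D: False

Set R = False.
Set V = False.
Set E = True.
  then (!E || !N || R) forces N = False.
Set P = True.
Set H = True.
  then (!H || !K || V) forces K = False.
Set D = False.
All clauses satisfied.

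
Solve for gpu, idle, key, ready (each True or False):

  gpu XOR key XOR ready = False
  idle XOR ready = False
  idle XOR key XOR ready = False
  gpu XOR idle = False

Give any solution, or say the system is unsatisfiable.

gpu: False, idle: False, key: False, ready: False

gpu XOR key XOR ready = F XOR F XOR F = False ✓
idle XOR ready = F XOR F = False ✓
idle XOR key XOR ready = F XOR F XOR F = False ✓
gpu XOR idle = F XOR F = False ✓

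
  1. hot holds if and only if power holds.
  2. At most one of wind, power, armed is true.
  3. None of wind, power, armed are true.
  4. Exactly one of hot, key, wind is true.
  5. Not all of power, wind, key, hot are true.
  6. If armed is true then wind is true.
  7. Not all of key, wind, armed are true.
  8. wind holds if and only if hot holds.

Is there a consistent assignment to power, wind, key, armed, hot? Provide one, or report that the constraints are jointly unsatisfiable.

power = False, wind = False, key = True, armed = False, hot = False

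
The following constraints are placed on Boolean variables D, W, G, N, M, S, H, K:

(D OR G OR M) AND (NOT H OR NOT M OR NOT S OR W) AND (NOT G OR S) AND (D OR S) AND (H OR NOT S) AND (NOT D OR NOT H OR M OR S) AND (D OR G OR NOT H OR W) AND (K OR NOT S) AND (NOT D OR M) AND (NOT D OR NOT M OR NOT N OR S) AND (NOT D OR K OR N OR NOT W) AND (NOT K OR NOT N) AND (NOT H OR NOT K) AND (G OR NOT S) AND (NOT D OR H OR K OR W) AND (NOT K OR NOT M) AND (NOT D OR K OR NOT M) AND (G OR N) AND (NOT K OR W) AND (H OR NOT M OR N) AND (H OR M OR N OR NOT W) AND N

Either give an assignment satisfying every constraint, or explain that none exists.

Unsatisfiable

Case D = True:
  (NOT D OR M) forces M = True.
  (NOT K OR NOT M) forces K = False.
  Clause (NOT D OR K OR NOT M) is falsified — contradiction.
Case D = False:
  (D OR S) forces S = True.
  (H OR NOT S) forces H = True.
  (K OR NOT S) forces K = True.
  Clause (NOT H OR NOT K) is falsified — contradiction.
Both cases fail, so the formula is unsatisfiable.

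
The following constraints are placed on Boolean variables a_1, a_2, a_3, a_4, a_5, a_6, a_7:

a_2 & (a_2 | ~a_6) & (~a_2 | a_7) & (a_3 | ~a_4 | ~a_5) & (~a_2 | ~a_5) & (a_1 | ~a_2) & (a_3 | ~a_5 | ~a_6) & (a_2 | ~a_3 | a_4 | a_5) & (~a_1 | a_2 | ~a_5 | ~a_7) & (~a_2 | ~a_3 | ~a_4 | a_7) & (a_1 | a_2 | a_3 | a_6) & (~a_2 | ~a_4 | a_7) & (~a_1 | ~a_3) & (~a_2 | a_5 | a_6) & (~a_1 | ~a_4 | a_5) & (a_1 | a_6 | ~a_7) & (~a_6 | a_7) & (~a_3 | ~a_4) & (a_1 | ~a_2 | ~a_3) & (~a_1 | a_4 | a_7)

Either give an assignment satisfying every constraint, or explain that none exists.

Unit clause (a_2) forces a_2 = True.
In (~a_2 | a_7) only a_7 is left, so a_7 = True.
In (~a_2 | ~a_5) only ~a_5 is left, so a_5 = False.
In (a_1 | ~a_2) only a_1 is left, so a_1 = True.
In (~a_1 | ~a_3) only ~a_3 is left, so a_3 = False.
In (~a_2 | a_5 | a_6) only a_6 is left, so a_6 = True.
In (~a_1 | ~a_4 | a_5) only ~a_4 is left, so a_4 = False.
All clauses satisfied.

a_1 = True, a_2 = True, a_3 = False, a_4 = False, a_5 = False, a_6 = True, a_7 = True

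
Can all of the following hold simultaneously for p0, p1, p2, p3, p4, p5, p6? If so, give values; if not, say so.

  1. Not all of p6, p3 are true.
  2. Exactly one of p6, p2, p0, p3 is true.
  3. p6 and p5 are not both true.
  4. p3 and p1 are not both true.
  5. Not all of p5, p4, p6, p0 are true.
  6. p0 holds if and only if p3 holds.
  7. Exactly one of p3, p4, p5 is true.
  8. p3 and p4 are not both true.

p0 = False; p1 = False; p2 = False; p3 = False; p4 = True; p5 = False; p6 = True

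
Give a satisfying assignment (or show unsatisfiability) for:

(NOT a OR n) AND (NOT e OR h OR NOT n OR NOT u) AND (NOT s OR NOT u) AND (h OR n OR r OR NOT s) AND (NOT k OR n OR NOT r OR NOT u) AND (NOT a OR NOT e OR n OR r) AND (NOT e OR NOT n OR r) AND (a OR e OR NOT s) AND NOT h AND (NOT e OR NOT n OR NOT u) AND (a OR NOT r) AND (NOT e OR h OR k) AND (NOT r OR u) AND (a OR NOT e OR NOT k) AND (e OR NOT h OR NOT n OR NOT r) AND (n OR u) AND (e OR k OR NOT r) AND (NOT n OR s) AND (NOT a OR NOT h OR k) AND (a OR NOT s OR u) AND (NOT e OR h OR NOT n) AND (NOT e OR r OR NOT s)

Unit clause (NOT h) forces h = False.
Set r = False.
Set u = False.
  then (n OR u) forces n = True.
  then (NOT n OR s) forces s = True.
  then (a OR NOT s OR u) forces a = True.
  then (NOT e OR h OR NOT n) forces e = False.
Set k = True.
All clauses satisfied.

r: False; u: False; s: True; e: False; h: False; n: True; a: True; k: True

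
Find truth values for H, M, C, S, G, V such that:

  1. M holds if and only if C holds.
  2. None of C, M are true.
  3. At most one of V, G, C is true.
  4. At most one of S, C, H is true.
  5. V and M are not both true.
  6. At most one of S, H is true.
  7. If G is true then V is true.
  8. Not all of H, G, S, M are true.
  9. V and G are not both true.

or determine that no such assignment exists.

H = True, M = False, C = False, S = False, G = False, V = True

  (1) M=F, C=F — same ✓
  (2) {C, M}: 0 true — none ✓
  (3) {V, G, C}: 1 true — at most one ✓
  (4) {S, C, H}: 1 true — at most one ✓
  (5) V=T, M=F — not both ✓
  (6) {S, H}: 1 true — at most one ✓
  (7) G=F ⇒ V: vacuous ✓
  (8) {H, G, S, M}: 1/4 true — not all ✓
  (9) V=T, G=F — not both ✓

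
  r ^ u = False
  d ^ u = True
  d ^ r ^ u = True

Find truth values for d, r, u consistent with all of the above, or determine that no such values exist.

d: True; r: False; u: False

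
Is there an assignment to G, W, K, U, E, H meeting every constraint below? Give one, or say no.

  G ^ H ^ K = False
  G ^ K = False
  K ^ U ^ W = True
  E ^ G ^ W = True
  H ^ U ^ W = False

G = True, W = True, K = True, U = True, E = True, H = False

G ^ H ^ K = T ^ F ^ T = False ✓
G ^ K = T ^ T = False ✓
K ^ U ^ W = T ^ T ^ T = True ✓
E ^ G ^ W = T ^ T ^ T = True ✓
H ^ U ^ W = F ^ T ^ T = False ✓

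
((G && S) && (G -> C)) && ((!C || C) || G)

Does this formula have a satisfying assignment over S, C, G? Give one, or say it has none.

S: True, C: True, G: True

  (G && S) && (G -> C) = True
    G && S = True
    G -> C = True
  (!C || C) || G = True
    !C || C = True
      !C = False
Both conjuncts True, so the formula holds.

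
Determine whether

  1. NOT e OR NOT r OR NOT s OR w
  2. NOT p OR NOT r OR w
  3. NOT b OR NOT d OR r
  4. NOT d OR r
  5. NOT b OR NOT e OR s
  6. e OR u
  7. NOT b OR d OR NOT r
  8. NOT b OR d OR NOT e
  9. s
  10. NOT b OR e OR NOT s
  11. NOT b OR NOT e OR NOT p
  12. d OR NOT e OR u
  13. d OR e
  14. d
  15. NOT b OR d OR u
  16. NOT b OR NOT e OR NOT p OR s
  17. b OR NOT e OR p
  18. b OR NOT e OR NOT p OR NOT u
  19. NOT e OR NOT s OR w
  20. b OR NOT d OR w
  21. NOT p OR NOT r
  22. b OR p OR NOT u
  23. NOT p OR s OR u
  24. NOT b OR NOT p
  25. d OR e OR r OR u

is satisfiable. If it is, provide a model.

u = True, w = True, r = True, e = True, p = False, d = True, s = True, b = True

Unit clause (s) forces s = True.
Unit clause (d) forces d = True.
In (NOT d OR r) only r is left, so r = True.
In (NOT p OR NOT r) only NOT p is left, so p = False.
Set u = True.
  then (b OR p OR NOT u) forces b = True.
  then (NOT b OR e OR NOT s) forces e = True.
  then (NOT e OR NOT s OR w) forces w = True.
All clauses satisfied.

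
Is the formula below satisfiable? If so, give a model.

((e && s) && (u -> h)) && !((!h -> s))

Case s = True: the conjunct !((!h -> s)) becomes !((!h -> True)) = False.
Case s = False: the conjunct s is False.
Both cases fail — unsatisfiable.

Unsatisfiable — no assignment works.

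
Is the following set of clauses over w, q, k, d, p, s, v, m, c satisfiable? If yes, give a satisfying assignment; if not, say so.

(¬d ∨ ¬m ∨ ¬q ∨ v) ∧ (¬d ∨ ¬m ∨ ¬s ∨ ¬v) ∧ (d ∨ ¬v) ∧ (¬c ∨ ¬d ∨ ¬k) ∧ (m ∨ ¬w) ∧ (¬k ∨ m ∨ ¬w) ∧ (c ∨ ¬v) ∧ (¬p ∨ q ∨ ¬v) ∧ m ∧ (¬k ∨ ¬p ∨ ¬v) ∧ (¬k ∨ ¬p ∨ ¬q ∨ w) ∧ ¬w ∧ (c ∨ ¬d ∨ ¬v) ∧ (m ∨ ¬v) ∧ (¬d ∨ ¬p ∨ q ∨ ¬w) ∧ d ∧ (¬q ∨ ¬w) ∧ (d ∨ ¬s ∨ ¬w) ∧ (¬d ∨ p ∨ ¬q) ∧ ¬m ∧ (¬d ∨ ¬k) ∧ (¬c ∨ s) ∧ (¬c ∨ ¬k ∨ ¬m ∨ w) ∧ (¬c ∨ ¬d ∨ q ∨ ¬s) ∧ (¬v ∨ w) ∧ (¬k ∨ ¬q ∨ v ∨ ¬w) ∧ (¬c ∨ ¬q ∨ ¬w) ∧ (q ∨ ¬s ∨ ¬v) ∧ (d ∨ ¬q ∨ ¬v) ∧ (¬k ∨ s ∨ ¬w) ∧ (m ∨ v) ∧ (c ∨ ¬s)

UNSATISFIABLE

Case m = True:
  Clause (¬m) is falsified — contradiction.
Case m = False:
  Clause (m) is falsified — contradiction.
Both cases fail, so the formula is unsatisfiable.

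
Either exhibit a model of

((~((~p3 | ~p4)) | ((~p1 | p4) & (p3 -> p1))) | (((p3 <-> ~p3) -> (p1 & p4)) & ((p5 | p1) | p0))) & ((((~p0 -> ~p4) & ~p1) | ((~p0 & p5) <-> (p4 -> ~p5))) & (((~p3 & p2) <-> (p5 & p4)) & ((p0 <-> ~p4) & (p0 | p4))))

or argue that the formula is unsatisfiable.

p0: True; p1: False; p2: False; p3: False; p4: False; p5: False

  (~((~p3 | ~p4)) | ((~p1 | p4) & (p3 -> p1))) | (((p3 <-> ~p3) -> (p1 & p4)) & ((p5 | p1) | p0)) = True
    ~((~p3 | ~p4)) | ((~p1 | p4) & (p3 -> p1)) = True
      ~((~p3 | ~p4)) = False
        ~p3 | ~p4 = True
          ~p3 = True
          ~p4 = True
      (~p1 | p4) & (p3 -> p1) = True
        ~p1 | p4 = True
          ~p1 = True
        p3 -> p1 = True
    ((p3 <-> ~p3) -> (p1 & p4)) & ((p5 | p1) | p0) = True
      (p3 <-> ~p3) -> (p1 & p4) = True
        p3 <-> ~p3 = False
          ~p3 = True
        p1 & p4 = False
      (p5 | p1) | p0 = True
        p5 | p1 = False
  (((~p0 -> ~p4) & ~p1) | ((~p0 & p5) <-> (p4 -> ~p5))) & (((~p3 & p2) <-> (p5 & p4)) & ((p0 <-> ~p4) & (p0 | p4))) = True
    ((~p0 -> ~p4) & ~p1) | ((~p0 & p5) <-> (p4 -> ~p5)) = True
      (~p0 -> ~p4) & ~p1 = True
        ~p0 -> ~p4 = True
          ~p0 = False
          ~p4 = True
        ~p1 = True
      (~p0 & p5) <-> (p4 -> ~p5) = False
        ~p0 & p5 = False
          ~p0 = False
        p4 -> ~p5 = True
          ~p5 = True
    ((~p3 & p2) <-> (p5 & p4)) & ((p0 <-> ~p4) & (p0 | p4)) = True
      (~p3 & p2) <-> (p5 & p4) = True
        ~p3 & p2 = False
          ~p3 = True
        p5 & p4 = False
      (p0 <-> ~p4) & (p0 | p4) = True
        p0 <-> ~p4 = True
          ~p4 = True
        p0 | p4 = True
Both conjuncts True, so the formula holds.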